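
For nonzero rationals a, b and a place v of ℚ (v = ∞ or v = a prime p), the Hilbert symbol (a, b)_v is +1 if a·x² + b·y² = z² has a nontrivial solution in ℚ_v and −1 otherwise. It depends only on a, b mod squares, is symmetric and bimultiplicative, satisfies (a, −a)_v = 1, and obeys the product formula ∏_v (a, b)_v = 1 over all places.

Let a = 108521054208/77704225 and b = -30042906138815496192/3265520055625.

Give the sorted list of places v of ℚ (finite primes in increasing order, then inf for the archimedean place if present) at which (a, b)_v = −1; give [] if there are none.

[2, 31]

Mod squares: a ≡ 60078, b ≡ -2. Check v ∈ {∞, 2, 3, 5, 7, 17, 19, 31, 41, 43}.
v=31: a=31^1·(≡16), b=31^2·(≡23) mod 31; (16|31)=+1, (23|31)=-1; (−1)^{1·2·15}·(+1)^2·(-1)^1 = -1.
v=∞: 60078 > 0 and -2 < 0  ⇒  (a,b)_∞ = +1.
v=19: a=19^1·(≡10), b=19^2·(≡7) mod 19; (10|19)=-1, (7|19)=+1; (−1)^{1·2·9}·(-1)^2·(+1)^1 = +1.
v=5: a=5^-2·(≡2), b=5^-4·(≡2) mod 5; (2|5)=-1, (2|5)=-1; (−1)^{-2·-4·2}·(-1)^-4·(-1)^-2 = +1.
v=41: a=41^-2·(≡38), b=41^-4·(≡2) mod 41; (38|41)=-1, (2|41)=+1; (−1)^{-2·-4·20}·(-1)^-4·(+1)^-2 = +1.
v=43: a=43^-2·(≡39), b=43^-2·(≡14) mod 43; (39|43)=-1, (14|43)=+1; (−1)^{-2·-2·21}·(-1)^-2·(+1)^-2 = +1.
v=17: a=17^1·(≡9), b=17^2·(≡1) mod 17; (9|17)=+1, (1|17)=+1; (−1)^{1·2·8}·(+1)^2·(+1)^1 = +1.
v=7: a=7^2·(≡2), b=7^2·(≡3) mod 7; (2|7)=+1, (3|7)=-1; (−1)^{2·2·3}·(+1)^2·(-1)^2 = +1.
v=2: v_2(a)=13, v_2(b)=23; units ≡ 7, 7 (mod 8); ε·ε+αω+βω = 1·1+13·0+23·0 ≡ 1  ⇒  (a,b)_2 = -1.
v=3: a=3^3·(≡1), b=3^6·(≡1) mod 3; (1|3)=+1, (1|3)=+1; (−1)^{3·6·1}·(+1)^6·(+1)^3 = +1.
Ram(60078, -2) = {2, 31}; no ℚ_2-point on the conic.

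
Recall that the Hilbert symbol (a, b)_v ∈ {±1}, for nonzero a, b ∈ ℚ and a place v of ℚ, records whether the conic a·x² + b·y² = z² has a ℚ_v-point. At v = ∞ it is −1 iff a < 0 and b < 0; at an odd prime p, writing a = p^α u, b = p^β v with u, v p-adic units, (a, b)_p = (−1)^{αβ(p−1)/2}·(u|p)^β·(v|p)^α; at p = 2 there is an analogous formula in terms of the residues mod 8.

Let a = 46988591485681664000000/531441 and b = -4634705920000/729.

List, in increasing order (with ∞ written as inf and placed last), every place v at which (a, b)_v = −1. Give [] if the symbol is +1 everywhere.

[7, 17]

Mod squares: a ≡ 14, b ≡ -442. Check v ∈ {∞, 2, 3, 5, 7, 13, 17}.
v=∞: 14 > 0 and -442 < 0  ⇒  (a,b)_∞ = +1.
v=5: a=5^6·(≡1), b=5^4·(≡2) mod 5; (1|5)=+1, (2|5)=-1; (−1)^{6·4·2}·(+1)^4·(-1)^6 = +1.
v=17: a=17^2·(≡6), b=17^1·(≡16) mod 17; (6|17)=-1, (16|17)=+1; (−1)^{2·1·8}·(-1)^1·(+1)^2 = -1.
v=13: a=13^2·(≡3), b=13^1·(≡5) mod 13; (3|13)=+1, (5|13)=-1; (−1)^{2·1·6}·(+1)^1·(-1)^2 = +1.
v=2: v_2(a)=43, v_2(b)=25; units ≡ 7, 3 (mod 8); ε·ε+αω+βω = 1·1+43·1+25·0 ≡ 0  ⇒  (a,b)_2 = +1.
v=7: a=7^1·(≡4), b=7^0·(≡5) mod 7; (4|7)=+1, (5|7)=-1; (−1)^{1·0·3}·(+1)^0·(-1)^1 = -1.
v=3: a=3^-12·(≡2), b=3^-6·(≡2) mod 3; (2|3)=-1, (2|3)=-1; (−1)^{-12·-6·1}·(-1)^-6·(-1)^-12 = +1.
|Ram(14, -442)| = 2, even; anisotropic at {7, 17}.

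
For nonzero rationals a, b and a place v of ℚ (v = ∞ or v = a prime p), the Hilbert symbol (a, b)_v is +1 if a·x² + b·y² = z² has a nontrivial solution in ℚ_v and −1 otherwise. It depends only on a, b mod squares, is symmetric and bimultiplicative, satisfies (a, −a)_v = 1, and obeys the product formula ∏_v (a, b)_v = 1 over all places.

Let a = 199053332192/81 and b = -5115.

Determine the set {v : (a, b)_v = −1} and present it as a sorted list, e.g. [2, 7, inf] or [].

(a, b) ≡ (203918, -5115) mod (ℚ^×)²; places V = {2, 3, 5, 11, 13, 19, 23, 31, ∞}.
(a,b)_31: α=1, u≡23; β=1, v≡21 (mod 31); (23|31)=-1, (21|31)=-1; sign (−1)^1·-1^1·-1^1 = -1.
(a,b)_5: α=0, u≡2; β=1, v≡2 (mod 5); (2|5)=-1, (2|5)=-1; sign (−1)^0·-1^1·-1^0 = -1.
(a,b)_13: α=3, u≡2; β=0, v≡7 (mod 13); (2|13)=-1, (7|13)=-1; sign (−1)^0·-1^0·-1^3 = -1.
(a,b)_3: α=-4, u≡2; β=1, v≡2 (mod 3); (2|3)=-1, (2|3)=-1; sign (−1)^0·-1^1·-1^-4 = -1.
(a,b)_19: α=2, u≡12; β=0, v≡15 (mod 19); (12|19)=-1, (15|19)=-1; sign (−1)^0·-1^0·-1^2 = +1.
(a,b)_11: α=1, u≡3; β=1, v≡8 (mod 11); (3|11)=+1, (8|11)=-1; sign (−1)^1·+1^1·-1^1 = +1.
(a,b)_2: α=5, β=0; u≡7, v≡5 (mod 8); ε(u)ε(v)=1·0, αω(v)=5·1, βω(u)=0·0; sum ≡ 1  ⇒  -1.
(a,b)_∞: sgn(203918)=+, sgn(-5115)=−, so +1.
(a,b)_23: α=1, u≡22; β=0, v≡14 (mod 23); (22|23)=-1, (14|23)=-1; sign (−1)^0·-1^0·-1^1 = -1.
Ram(203918, -5115) = {2, 3, 5, 13, 23, 31}; no ℚ_2-point on the conic.

[2, 3, 5, 13, 23, 31]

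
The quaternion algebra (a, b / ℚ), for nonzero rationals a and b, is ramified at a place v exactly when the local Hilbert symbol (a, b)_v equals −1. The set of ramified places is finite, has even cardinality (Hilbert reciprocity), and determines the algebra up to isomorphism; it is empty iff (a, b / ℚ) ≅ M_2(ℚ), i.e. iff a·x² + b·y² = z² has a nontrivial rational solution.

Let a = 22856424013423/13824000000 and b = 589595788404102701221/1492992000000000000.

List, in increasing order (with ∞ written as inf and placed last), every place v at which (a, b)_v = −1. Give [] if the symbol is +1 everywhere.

Mod squares: a ≡ 14655498, b ≡ 12122. Check v ∈ {∞, 2, 3, 5, 7, 11, 13, 19, 23, 29, 31}.
v=13: a=13^1·(≡9), b=13^2·(≡2) mod 13; (9|13)=+1, (2|13)=-1; (−1)^{1·2·6}·(+1)^2·(-1)^1 = -1.
v=31: a=31^1·(≡8), b=31^2·(≡4) mod 31; (8|31)=+1, (4|31)=+1; (−1)^{1·2·15}·(+1)^2·(+1)^1 = +1.
v=2: v_2(a)=-15, v_2(b)=-23; units ≡ 5, 5 (mod 8); ε·ε+αω+βω = 0·0+-15·1+-23·1 ≡ 0  ⇒  (a,b)_2 = +1.
v=3: a=3^-3·(≡2), b=3^-6·(≡2) mod 3; (2|3)=-1, (2|3)=-1; (−1)^{-3·-6·1}·(-1)^-6·(-1)^-3 = -1.
v=7: a=7^2·(≡1), b=7^2·(≡6) mod 7; (1|7)=+1, (6|7)=-1; (−1)^{2·2·3}·(+1)^2·(-1)^2 = +1.
v=19: a=19^3·(≡13), b=19^3·(≡1) mod 19; (13|19)=-1, (1|19)=+1; (−1)^{3·3·9}·(-1)^3·(+1)^3 = +1.
v=23: a=23^2·(≡2), b=23^4·(≡13) mod 23; (2|23)=+1, (13|23)=+1; (−1)^{2·4·11}·(+1)^4·(+1)^2 = +1.
v=29: a=29^1·(≡2), b=29^1·(≡18) mod 29; (2|29)=-1, (18|29)=-1; (−1)^{1·1·14}·(-1)^1·(-1)^1 = +1.
v=5: a=5^-6·(≡3), b=5^-12·(≡3) mod 5; (3|5)=-1, (3|5)=-1; (−1)^{-6·-12·2}·(-1)^-12·(-1)^-6 = +1.
v=∞: 14655498 > 0 and 12122 > 0  ⇒  (a,b)_∞ = +1.
v=11: a=11^1·(≡5), b=11^3·(≡10) mod 11; (5|11)=+1, (10|11)=-1; (−1)^{1·3·5}·(+1)^3·(-1)^1 = +1.
Ram(14655498, 12122) = {3, 13}; no ℚ_3-point on the conic.

[3, 13]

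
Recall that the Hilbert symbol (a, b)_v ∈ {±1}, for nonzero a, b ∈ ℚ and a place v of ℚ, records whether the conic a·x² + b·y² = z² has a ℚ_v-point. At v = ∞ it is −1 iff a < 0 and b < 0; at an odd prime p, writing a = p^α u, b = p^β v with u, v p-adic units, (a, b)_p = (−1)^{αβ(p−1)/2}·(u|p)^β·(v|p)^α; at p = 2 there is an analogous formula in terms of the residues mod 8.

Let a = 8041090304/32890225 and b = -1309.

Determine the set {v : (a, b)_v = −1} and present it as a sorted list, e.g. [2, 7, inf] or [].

[]

(a, b) ≡ (221, -1309) mod (ℚ^×)²; places V = {2, 5, 7, 11, 13, 17, 29, 31, 37, ∞}.
(a,b)_17: α=1, u≡16; β=1, v≡8 (mod 17); (16|17)=+1, (8|17)=+1; sign (−1)^0·+1^1·+1^1 = +1.
(a,b)_29: α=2, u≡8; β=0, v≡25 (mod 29); (8|29)=-1, (25|29)=+1; sign (−1)^0·-1^0·+1^2 = +1.
(a,b)_2: α=8, β=0; u≡5, v≡3 (mod 8); ε(u)ε(v)=0·1, αω(v)=8·1, βω(u)=0·1; sum ≡ 0  ⇒  +1.
(a,b)_∞: sgn(221)=+, sgn(-1309)=−, so +1.
(a,b)_5: α=-2, u≡1; β=0, v≡1 (mod 5); (1|5)=+1, (1|5)=+1; sign (−1)^0·+1^0·+1^-2 = +1.
(a,b)_13: α=3, u≡3; β=0, v≡4 (mod 13); (3|13)=+1, (4|13)=+1; sign (−1)^0·+1^0·+1^3 = +1.
(a,b)_37: α=-2, u≡3; β=0, v≡23 (mod 37); (3|37)=+1, (23|37)=-1; sign (−1)^0·+1^0·-1^-2 = +1.
(a,b)_31: α=-2, u≡25; β=0, v≡24 (mod 31); (25|31)=+1, (24|31)=-1; sign (−1)^0·+1^0·-1^-2 = +1.
(a,b)_7: α=0, u≡4; β=1, v≡2 (mod 7); (4|7)=+1, (2|7)=+1; sign (−1)^0·+1^1·+1^0 = +1.
(a,b)_11: α=0, u≡1; β=1, v≡2 (mod 11); (1|11)=+1, (2|11)=-1; sign (−1)^0·+1^1·-1^0 = +1.
Every local symbol is +1, so the conic 221·x² + -1309·y² = z² has ℚ_v-points for all v and hence a ℚ-point; (a, b / ℚ) ≅ M_2(ℚ).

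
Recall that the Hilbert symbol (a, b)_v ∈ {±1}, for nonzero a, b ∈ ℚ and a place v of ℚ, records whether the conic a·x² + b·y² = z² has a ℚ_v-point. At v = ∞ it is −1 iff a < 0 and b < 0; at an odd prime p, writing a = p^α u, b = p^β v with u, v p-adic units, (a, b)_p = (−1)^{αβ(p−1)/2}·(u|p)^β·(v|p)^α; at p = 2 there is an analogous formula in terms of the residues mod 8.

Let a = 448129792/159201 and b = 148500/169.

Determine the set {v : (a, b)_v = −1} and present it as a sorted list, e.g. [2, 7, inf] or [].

[5, 11, 17, 37]

Mod squares: a ≡ 14467, b ≡ 165. Check v ∈ {∞, 2, 3, 5, 7, 11, 13, 17, 19, 23, 37}.
v=3: a=3^-2·(≡1), b=3^3·(≡1) mod 3; (1|3)=+1, (1|3)=+1; (−1)^{-2·3·1}·(+1)^3·(+1)^-2 = +1.
v=11: a=11^2·(≡8), b=11^1·(≡9) mod 11; (8|11)=-1, (9|11)=+1; (−1)^{2·1·5}·(-1)^1·(+1)^2 = -1.
v=∞: 14467 > 0 and 165 > 0  ⇒  (a,b)_∞ = +1.
v=2: v_2(a)=8, v_2(b)=2; units ≡ 3, 5 (mod 8); ε·ε+αω+βω = 1·0+8·1+2·1 ≡ 0  ⇒  (a,b)_2 = +1.
v=7: a=7^-2·(≡5), b=7^0·(≡2) mod 7; (5|7)=-1, (2|7)=+1; (−1)^{-2·0·3}·(-1)^0·(+1)^-2 = +1.
v=23: a=23^1·(≡8), b=23^0·(≡13) mod 23; (8|23)=+1, (13|23)=+1; (−1)^{1·0·11}·(+1)^0·(+1)^1 = +1.
v=19: a=19^-2·(≡12), b=19^0·(≡2) mod 19; (12|19)=-1, (2|19)=-1; (−1)^{-2·0·9}·(-1)^0·(-1)^-2 = +1.
v=37: a=37^1·(≡26), b=37^0·(≡15) mod 37; (26|37)=+1, (15|37)=-1; (−1)^{1·0·18}·(+1)^0·(-1)^1 = -1.
v=17: a=17^1·(≡8), b=17^0·(≡12) mod 17; (8|17)=+1, (12|17)=-1; (−1)^{1·0·8}·(+1)^0·(-1)^1 = -1.
v=5: a=5^0·(≡2), b=5^3·(≡2) mod 5; (2|5)=-1, (2|5)=-1; (−1)^{0·3·2}·(-1)^3·(-1)^0 = -1.
v=13: a=13^0·(≡2), b=13^-2·(≡1) mod 13; (2|13)=-1, (1|13)=+1; (−1)^{0·-2·6}·(-1)^-2·(+1)^0 = +1.
|Ram(14467, 165)| = 4, even; anisotropic at {5, 11, 17, 37}.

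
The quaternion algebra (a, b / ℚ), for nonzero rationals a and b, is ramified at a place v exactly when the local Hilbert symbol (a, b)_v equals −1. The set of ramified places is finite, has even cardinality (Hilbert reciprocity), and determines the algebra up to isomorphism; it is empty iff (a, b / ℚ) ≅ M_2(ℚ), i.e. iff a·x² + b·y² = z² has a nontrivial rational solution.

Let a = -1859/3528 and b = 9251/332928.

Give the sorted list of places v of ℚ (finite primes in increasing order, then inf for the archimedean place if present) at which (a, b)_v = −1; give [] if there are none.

[]

Mod squares: a ≡ -22, b ≡ 22. Check v ∈ {∞, 2, 3, 7, 11, 13, 17, 29}.
v=3: a=3^-2·(≡2), b=3^-2·(≡1) mod 3; (2|3)=-1, (1|3)=+1; (−1)^{-2·-2·1}·(-1)^-2·(+1)^-2 = +1.
v=29: a=29^0·(≡9), b=29^2·(≡5) mod 29; (9|29)=+1, (5|29)=+1; (−1)^{0·2·14}·(+1)^2·(+1)^0 = +1.
v=2: v_2(a)=-3, v_2(b)=-7; units ≡ 5, 3 (mod 8); ε·ε+αω+βω = 0·1+-3·1+-7·1 ≡ 0  ⇒  (a,b)_2 = +1.
v=7: a=7^-2·(≡5), b=7^0·(≡4) mod 7; (5|7)=-1, (4|7)=+1; (−1)^{-2·0·3}·(-1)^0·(+1)^-2 = +1.
v=17: a=17^0·(≡5), b=17^-2·(≡12) mod 17; (5|17)=-1, (12|17)=-1; (−1)^{0·-2·8}·(-1)^-2·(-1)^0 = +1.
v=11: a=11^1·(≡5), b=11^1·(≡8) mod 11; (5|11)=+1, (8|11)=-1; (−1)^{1·1·5}·(+1)^1·(-1)^1 = +1.
v=∞: -22 < 0 and 22 > 0  ⇒  (a,b)_∞ = +1.
v=13: a=13^2·(≡3), b=13^0·(≡9) mod 13; (3|13)=+1, (9|13)=+1; (−1)^{2·0·6}·(+1)^0·(+1)^2 = +1.
Every local symbol is +1, so the conic -22·x² + 22·y² = z² has ℚ_v-points for all v and hence a ℚ-point; (a, b / ℚ) ≅ M_2(ℚ).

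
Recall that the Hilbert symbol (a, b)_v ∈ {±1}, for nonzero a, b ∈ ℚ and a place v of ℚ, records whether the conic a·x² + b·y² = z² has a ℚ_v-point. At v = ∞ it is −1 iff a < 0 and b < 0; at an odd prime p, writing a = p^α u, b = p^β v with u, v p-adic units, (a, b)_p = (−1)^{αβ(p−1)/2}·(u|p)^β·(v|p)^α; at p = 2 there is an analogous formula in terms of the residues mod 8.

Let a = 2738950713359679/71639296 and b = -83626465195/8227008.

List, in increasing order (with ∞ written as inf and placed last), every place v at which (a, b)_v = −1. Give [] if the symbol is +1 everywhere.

[2, 37]

(a, b) ≡ (111, -179265) mod (ℚ^×)²; places V = {2, 3, 5, 7, 13, 17, 19, 23, 37, ∞}.
(a,b)_13: α=6, u≡7; β=4, v≡6 (mod 13); (7|13)=-1, (6|13)=-1; sign (−1)^0·-1^4·-1^6 = +1.
(a,b)_3: α=1, u≡1; β=-5, v≡2 (mod 3); (1|3)=+1, (2|3)=-1; sign (−1)^1·+1^-5·-1^1 = +1.
(a,b)_17: α=2, u≡1; β=1, v≡7 (mod 17); (1|17)=+1, (7|17)=-1; sign (−1)^0·+1^1·-1^2 = +1.
(a,b)_∞: sgn(111)=+, sgn(-179265)=−, so +1.
(a,b)_2: α=-8, β=-6; u≡7, v≡7 (mod 8); ε(u)ε(v)=1·1, αω(v)=-8·0, βω(u)=-6·0; sum ≡ 1  ⇒  -1.
(a,b)_5: α=0, u≡4; β=1, v≡2 (mod 5); (4|5)=+1, (2|5)=-1; sign (−1)^0·+1^1·-1^0 = +1.
(a,b)_23: α=-4, u≡22; β=-2, v≡21 (mod 23); (22|23)=-1, (21|23)=-1; sign (−1)^0·-1^-2·-1^-4 = +1.
(a,b)_19: α=2, u≡6; β=1, v≡2 (mod 19); (6|19)=+1, (2|19)=-1; sign (−1)^0·+1^1·-1^2 = +1.
(a,b)_7: α=2, u≡6; β=2, v≡3 (mod 7); (6|7)=-1, (3|7)=-1; sign (−1)^0·-1^2·-1^2 = +1.
(a,b)_37: α=1, u≡12; β=1, v≡20 (mod 37); (12|37)=+1, (20|37)=-1; sign (−1)^0·+1^1·-1^1 = -1.
Ram(111, -179265) = {2, 37}; no ℚ_2-point on the conic.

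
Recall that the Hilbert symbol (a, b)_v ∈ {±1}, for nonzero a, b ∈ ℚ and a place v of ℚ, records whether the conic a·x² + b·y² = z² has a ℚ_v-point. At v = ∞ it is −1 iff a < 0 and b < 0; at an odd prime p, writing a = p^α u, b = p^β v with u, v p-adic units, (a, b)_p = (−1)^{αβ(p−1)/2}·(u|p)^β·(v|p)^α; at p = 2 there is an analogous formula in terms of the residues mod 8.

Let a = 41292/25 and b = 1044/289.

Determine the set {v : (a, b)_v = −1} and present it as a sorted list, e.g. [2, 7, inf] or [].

[31, 37]

Mod squares: a ≡ 1147, b ≡ 29. Check v ∈ {∞, 2, 3, 5, 17, 29, 31, 37}.
v=29: a=29^0·(≡1), b=29^1·(≡22) mod 29; (1|29)=+1, (22|29)=+1; (−1)^{0·1·14}·(+1)^1·(+1)^0 = +1.
v=5: a=5^-2·(≡2), b=5^0·(≡1) mod 5; (2|5)=-1, (1|5)=+1; (−1)^{-2·0·2}·(-1)^0·(+1)^-2 = +1.
v=17: a=17^0·(≡2), b=17^-2·(≡7) mod 17; (2|17)=+1, (7|17)=-1; (−1)^{0·-2·8}·(+1)^-2·(-1)^0 = +1.
v=37: a=37^1·(≡18), b=37^0·(≡20) mod 37; (18|37)=-1, (20|37)=-1; (−1)^{1·0·18}·(-1)^0·(-1)^1 = -1.
v=∞: 1147 > 0 and 29 > 0  ⇒  (a,b)_∞ = +1.
v=3: a=3^2·(≡1), b=3^2·(≡2) mod 3; (1|3)=+1, (2|3)=-1; (−1)^{2·2·1}·(+1)^2·(-1)^2 = +1.
v=31: a=31^1·(≡26), b=31^0·(≡30) mod 31; (26|31)=-1, (30|31)=-1; (−1)^{1·0·15}·(-1)^0·(-1)^1 = -1.
v=2: v_2(a)=2, v_2(b)=2; units ≡ 3, 5 (mod 8); ε·ε+αω+βω = 1·0+2·1+2·1 ≡ 0  ⇒  (a,b)_2 = +1.
|Ram(1147, 29)| = 2, even; anisotropic at {31, 37}.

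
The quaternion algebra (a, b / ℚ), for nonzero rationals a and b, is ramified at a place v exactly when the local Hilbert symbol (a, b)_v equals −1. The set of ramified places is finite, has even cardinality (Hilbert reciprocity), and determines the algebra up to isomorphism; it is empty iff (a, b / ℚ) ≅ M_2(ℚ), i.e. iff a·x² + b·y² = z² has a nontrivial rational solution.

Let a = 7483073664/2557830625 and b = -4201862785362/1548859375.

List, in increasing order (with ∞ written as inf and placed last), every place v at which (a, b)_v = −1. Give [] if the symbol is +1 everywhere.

[7, 11]

Mod squares: a ≡ 66, b ≡ -14. Check v ∈ {∞, 2, 3, 5, 7, 11, 17}.
v=∞: 66 > 0 and -14 < 0  ⇒  (a,b)_∞ = +1.
v=11: a=11^7·(≡6), b=11^10·(≡10) mod 11; (6|11)=-1, (10|11)=-1; (−1)^{7·10·5}·(-1)^10·(-1)^7 = -1.
v=3: a=3^1·(≡1), b=3^4·(≡1) mod 3; (1|3)=+1, (1|3)=+1; (−1)^{1·4·1}·(+1)^4·(+1)^1 = +1.
v=7: a=7^-2·(≡3), b=7^-3·(≡5) mod 7; (3|7)=-1, (5|7)=-1; (−1)^{-2·-3·3}·(-1)^-3·(-1)^-2 = -1.
v=2: v_2(a)=7, v_2(b)=1; units ≡ 1, 1 (mod 8); ε·ε+αω+βω = 0·0+7·0+1·0 ≡ 0  ⇒  (a,b)_2 = +1.
v=5: a=5^-4·(≡1), b=5^-6·(≡4) mod 5; (1|5)=+1, (4|5)=+1; (−1)^{-4·-6·2}·(+1)^-6·(+1)^-4 = +1.
v=17: a=17^-4·(≡8), b=17^-2·(≡3) mod 17; (8|17)=+1, (3|17)=-1; (−1)^{-4·-2·8}·(+1)^-2·(-1)^-4 = +1.
|Ram(66, -14)| = 2, even; anisotropic at {7, 11}.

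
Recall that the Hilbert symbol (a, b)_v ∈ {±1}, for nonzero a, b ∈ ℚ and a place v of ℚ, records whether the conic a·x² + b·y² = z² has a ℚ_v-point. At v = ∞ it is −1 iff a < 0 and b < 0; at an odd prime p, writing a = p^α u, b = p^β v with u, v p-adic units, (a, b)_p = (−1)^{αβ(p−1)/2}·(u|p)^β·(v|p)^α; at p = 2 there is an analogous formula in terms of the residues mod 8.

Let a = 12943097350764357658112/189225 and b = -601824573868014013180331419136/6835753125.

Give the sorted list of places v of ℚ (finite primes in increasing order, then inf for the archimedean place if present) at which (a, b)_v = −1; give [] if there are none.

(a, b) ≡ (142598, -50227870) mod (ℚ^×)²; places V = {2, 3, 5, 7, 11, 17, 29, 37, 41, 43, 47, ∞}.
(a,b)_7: α=2, u≡2; β=1, v≡3 (mod 7); (2|7)=+1, (3|7)=-1; sign (−1)^0·+1^1·-1^2 = +1.
(a,b)_41: α=1, u≡19; β=1, v≡40 (mod 41); (19|41)=-1, (40|41)=+1; sign (−1)^0·-1^1·+1^1 = -1.
(a,b)_47: α=3, u≡40; β=4, v≡43 (mod 47); (40|47)=-1, (43|47)=-1; sign (−1)^0·-1^4·-1^3 = -1.
(a,b)_17: α=0, u≡13; β=-2, v≡7 (mod 17); (13|17)=+1, (7|17)=-1; sign (−1)^0·+1^-2·-1^0 = +1.
(a,b)_43: α=2, u≡11; β=3, v≡2 (mod 43); (11|43)=+1, (2|43)=-1; sign (−1)^0·+1^3·-1^2 = +1.
(a,b)_37: α=1, u≡20; β=1, v≡29 (mod 37); (20|37)=-1, (29|37)=-1; sign (−1)^0·-1^1·-1^1 = +1.
(a,b)_3: α=-2, u≡2; β=-2, v≡2 (mod 3); (2|3)=-1, (2|3)=-1; sign (−1)^0·-1^-2·-1^-2 = +1.
(a,b)_11: α=6, u≡5; β=11, v≡10 (mod 11); (5|11)=+1, (10|11)=-1; sign (−1)^0·+1^11·-1^6 = +1.
(a,b)_∞: sgn(142598)=+, sgn(-50227870)=−, so +1.
(a,b)_5: α=-2, u≡3; β=-5, v≡4 (mod 5); (3|5)=-1, (4|5)=+1; sign (−1)^0·-1^-5·+1^-2 = -1.
(a,b)_29: α=-2, u≡4; β=-2, v≡21 (mod 29); (4|29)=+1, (21|29)=-1; sign (−1)^0·+1^-2·-1^-2 = +1.
(a,b)_2: α=9, β=9; u≡3, v≡1 (mod 8); ε(u)ε(v)=1·0, αω(v)=9·0, βω(u)=9·1; sum ≡ 1  ⇒  -1.
Ram(142598, -50227870) = {2, 5, 41, 47}; no ℚ_2-point on the conic.

[2, 5, 41, 47]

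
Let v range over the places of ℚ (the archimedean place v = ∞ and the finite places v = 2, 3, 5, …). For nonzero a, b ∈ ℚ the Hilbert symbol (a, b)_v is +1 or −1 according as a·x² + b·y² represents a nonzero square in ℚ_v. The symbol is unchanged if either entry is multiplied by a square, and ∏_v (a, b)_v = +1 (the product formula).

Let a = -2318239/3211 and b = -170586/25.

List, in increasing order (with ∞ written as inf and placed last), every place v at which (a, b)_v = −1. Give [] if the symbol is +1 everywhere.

(a, b) ≡ (-7429, -26) mod (ℚ^×)²; places V = {2, 3, 5, 7, 11, 13, 17, 19, 23, ∞}.
(a,b)_5: α=0, u≡1; β=-2, v≡4 (mod 5); (1|5)=+1, (4|5)=+1; sign (−1)^0·+1^-2·+1^0 = +1.
(a,b)_23: α=1, u≡11; β=0, v≡14 (mod 23); (11|23)=-1, (14|23)=-1; sign (−1)^0·-1^0·-1^1 = -1.
(a,b)_7: α=2, u≡6; β=0, v≡1 (mod 7); (6|7)=-1, (1|7)=+1; sign (−1)^0·-1^0·+1^2 = +1.
(a,b)_∞: sgn(-7429)=−, sgn(-26)=−, so -1.
(a,b)_19: α=-1, u≡15; β=0, v≡12 (mod 19); (15|19)=-1, (12|19)=-1; sign (−1)^0·-1^0·-1^-1 = -1.
(a,b)_3: α=0, u≡2; β=8, v≡1 (mod 3); (2|3)=-1, (1|3)=+1; sign (−1)^0·-1^8·+1^0 = +1.
(a,b)_2: α=0, β=1; u≡3, v≡3 (mod 8); ε(u)ε(v)=1·1, αω(v)=0·1, βω(u)=1·1; sum ≡ 0  ⇒  +1.
(a,b)_11: α=2, u≡8; β=0, v≡8 (mod 11); (8|11)=-1, (8|11)=-1; sign (−1)^0·-1^0·-1^2 = +1.
(a,b)_13: α=-2, u≡2; β=1, v≡5 (mod 13); (2|13)=-1, (5|13)=-1; sign (−1)^0·-1^1·-1^-2 = -1.
(a,b)_17: α=1, u≡5; β=0, v≡16 (mod 17); (5|17)=-1, (16|17)=+1; sign (−1)^0·-1^0·+1^1 = +1.
|Ram(-7429, -26)| = 4, even; anisotropic at {13, 19, 23, ∞}.

[13, 19, 23, inf]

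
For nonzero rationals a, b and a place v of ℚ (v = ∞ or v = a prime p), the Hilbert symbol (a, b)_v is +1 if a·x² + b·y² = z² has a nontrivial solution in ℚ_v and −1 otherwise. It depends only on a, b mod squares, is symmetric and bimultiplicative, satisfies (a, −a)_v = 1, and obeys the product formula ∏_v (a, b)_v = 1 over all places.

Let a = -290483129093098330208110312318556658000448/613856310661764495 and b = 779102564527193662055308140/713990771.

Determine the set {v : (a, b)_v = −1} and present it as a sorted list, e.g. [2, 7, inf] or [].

[7, 11, 13, 17, 37, 41, 47, 53]

Mod squares: a ≡ -8689816135, b ≡ 1243385. Check v ∈ {∞, 2, 3, 5, 7, 11, 13, 17, 19, 23, 29, 31, 37, 41, 47, 53}.
v=47: a=47^-5·(≡23), b=47^-3·(≡43) mod 47; (23|47)=-1, (43|47)=-1; (−1)^{-5·-3·23}·(-1)^-3·(-1)^-5 = -1.
v=2: v_2(a)=6, v_2(b)=2; units ≡ 1, 1 (mod 8); ε·ε+αω+βω = 0·0+6·0+2·0 ≡ 0  ⇒  (a,b)_2 = +1.
v=5: a=5^-1·(≡3), b=5^1·(≡3) mod 5; (3|5)=-1, (3|5)=-1; (−1)^{-1·1·2}·(-1)^1·(-1)^-1 = +1.
v=41: a=41^3·(≡9), b=41^2·(≡15) mod 41; (9|41)=+1, (15|41)=-1; (−1)^{3·2·20}·(+1)^2·(-1)^3 = -1.
v=31: a=31^-2·(≡12), b=31^0·(≡15) mod 31; (12|31)=-1, (15|31)=-1; (−1)^{-2·0·15}·(-1)^0·(-1)^-2 = +1.
v=29: a=29^2·(≡23), b=29^0·(≡14) mod 29; (23|29)=+1, (14|29)=-1; (−1)^{2·0·14}·(+1)^0·(-1)^2 = +1.
v=11: a=11^3·(≡10), b=11^3·(≡7) mod 11; (10|11)=-1, (7|11)=-1; (−1)^{3·3·5}·(-1)^3·(-1)^3 = -1.
v=7: a=7^1·(≡1), b=7^0·(≡5) mod 7; (1|7)=+1, (5|7)=-1; (−1)^{1·0·3}·(+1)^0·(-1)^1 = -1.
v=∞: -8689816135 < 0 and 1243385 > 0  ⇒  (a,b)_∞ = +1.
v=37: a=37^4·(≡35), b=37^3·(≡4) mod 37; (35|37)=-1, (4|37)=+1; (−1)^{4·3·18}·(-1)^3·(+1)^4 = -1.
v=17: a=17^3·(≡1), b=17^2·(≡10) mod 17; (1|17)=+1, (10|17)=-1; (−1)^{3·2·8}·(+1)^2·(-1)^3 = -1.
v=19: a=19^10·(≡17), b=19^6·(≡5) mod 19; (17|19)=+1, (5|19)=+1; (−1)^{10·6·9}·(+1)^6·(+1)^10 = +1.
v=3: a=3^-4·(≡2), b=3^2·(≡2) mod 3; (2|3)=-1, (2|3)=-1; (−1)^{-4·2·1}·(-1)^2·(-1)^-4 = +1.
v=23: a=23^-2·(≡9), b=23^-2·(≡19) mod 23; (9|23)=+1, (19|23)=-1; (−1)^{-2·-2·11}·(+1)^-2·(-1)^-2 = +1.
v=53: a=53^3·(≡10), b=53^2·(≡45) mod 53; (10|53)=+1, (45|53)=-1; (−1)^{3·2·26}·(+1)^2·(-1)^3 = -1.
v=13: a=13^-1·(≡2), b=13^-1·(≡9) mod 13; (2|13)=-1, (9|13)=+1; (−1)^{-1·-1·6}·(-1)^-1·(+1)^-1 = -1.
|Ram(-8689816135, 1243385)| = 8, even; anisotropic at {7, 11, 13, 17, 37, 41, 47, 53}.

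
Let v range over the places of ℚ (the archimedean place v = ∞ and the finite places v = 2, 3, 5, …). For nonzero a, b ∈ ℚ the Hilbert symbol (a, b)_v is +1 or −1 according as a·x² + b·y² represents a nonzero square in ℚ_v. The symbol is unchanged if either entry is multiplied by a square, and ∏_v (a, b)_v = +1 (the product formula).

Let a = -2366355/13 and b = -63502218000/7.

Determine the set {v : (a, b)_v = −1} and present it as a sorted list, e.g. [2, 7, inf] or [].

[7, 13, 19, inf]

(a, b) ≡ (-85215, -25935) mod (ℚ^×)²; places V = {2, 3, 5, 7, 13, 19, 23, ∞}.
(a,b)_23: α=1, u≡19; β=2, v≡2 (mod 23); (19|23)=-1, (2|23)=+1; sign (−1)^0·-1^2·+1^1 = +1.
(a,b)_5: α=1, u≡3; β=3, v≡3 (mod 5); (3|5)=-1, (3|5)=-1; sign (−1)^0·-1^3·-1^1 = +1.
(a,b)_3: α=1, u≡2; β=5, v≡1 (mod 3); (2|3)=-1, (1|3)=+1; sign (−1)^1·-1^5·+1^1 = +1.
(a,b)_2: α=0, β=4; u≡1, v≡1 (mod 8); ε(u)ε(v)=0·0, αω(v)=0·0, βω(u)=4·0; sum ≡ 0  ⇒  +1.
(a,b)_13: α=-1, u≡9; β=1, v≡7 (mod 13); (9|13)=+1, (7|13)=-1; sign (−1)^0·+1^1·-1^-1 = -1.
(a,b)_7: α=0, u≡5; β=-1, v≡3 (mod 7); (5|7)=-1, (3|7)=-1; sign (−1)^0·-1^-1·-1^0 = -1.
(a,b)_19: α=3, u≡10; β=1, v≡8 (mod 19); (10|19)=-1, (8|19)=-1; sign (−1)^1·-1^1·-1^3 = -1.
(a,b)_∞: sgn(-85215)=−, sgn(-25935)=−, so -1.
(-85215, -25935 / ℚ) ramifies at {7, 13, 19, ∞}: a division algebra.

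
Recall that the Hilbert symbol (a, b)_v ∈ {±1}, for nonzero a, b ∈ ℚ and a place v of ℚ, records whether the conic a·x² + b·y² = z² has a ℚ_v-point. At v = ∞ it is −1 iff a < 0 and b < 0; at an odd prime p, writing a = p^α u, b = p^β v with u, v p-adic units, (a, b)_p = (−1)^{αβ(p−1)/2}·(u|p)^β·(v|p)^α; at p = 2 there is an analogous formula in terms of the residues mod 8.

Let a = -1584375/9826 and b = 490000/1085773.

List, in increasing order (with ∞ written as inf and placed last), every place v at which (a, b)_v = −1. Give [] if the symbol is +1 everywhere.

Mod squares: a ≡ -510, b ≡ 13. Check v ∈ {∞, 2, 3, 5, 7, 13, 17}.
v=2: v_2(a)=-1, v_2(b)=4; units ≡ 1, 5 (mod 8); ε·ε+αω+βω = 0·0+-1·1+4·0 ≡ 1  ⇒  (a,b)_2 = -1.
v=∞: -510 < 0 and 13 > 0  ⇒  (a,b)_∞ = +1.
v=5: a=5^5·(≡3), b=5^4·(≡3) mod 5; (3|5)=-1, (3|5)=-1; (−1)^{5·4·2}·(-1)^4·(-1)^5 = -1.
v=13: a=13^2·(≡1), b=13^-1·(≡12) mod 13; (1|13)=+1, (12|13)=+1; (−1)^{2·-1·6}·(+1)^-1·(+1)^2 = +1.
v=17: a=17^-3·(≡4), b=17^-4·(≡2) mod 17; (4|17)=+1, (2|17)=+1; (−1)^{-3·-4·8}·(+1)^-4·(+1)^-3 = +1.
v=3: a=3^1·(≡1), b=3^0·(≡1) mod 3; (1|3)=+1, (1|3)=+1; (−1)^{1·0·1}·(+1)^0·(+1)^1 = +1.
v=7: a=7^0·(≡1), b=7^2·(≡6) mod 7; (1|7)=+1, (6|7)=-1; (−1)^{0·2·3}·(+1)^2·(-1)^0 = +1.
Ram(-510, 13) = {2, 5}; no ℚ_2-point on the conic.

[2, 5]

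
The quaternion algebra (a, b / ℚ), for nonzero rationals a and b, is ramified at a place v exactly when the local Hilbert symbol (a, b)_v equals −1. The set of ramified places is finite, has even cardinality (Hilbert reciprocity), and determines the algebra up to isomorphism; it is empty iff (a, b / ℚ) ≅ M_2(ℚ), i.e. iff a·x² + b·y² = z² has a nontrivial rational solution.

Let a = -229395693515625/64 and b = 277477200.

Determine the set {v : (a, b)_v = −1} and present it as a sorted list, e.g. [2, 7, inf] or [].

[5, 7]

(a, b) ≡ (-39585, 13) mod (ℚ^×)²; places V = {2, 3, 5, 7, 11, 13, 29, ∞}.
(a,b)_7: α=3, u≡2; β=2, v≡3 (mod 7); (2|7)=+1, (3|7)=-1; sign (−1)^0·+1^2·-1^3 = -1.
(a,b)_∞: sgn(-39585)=−, sgn(13)=+, so +1.
(a,b)_29: α=3, u≡12; β=0, v≡9 (mod 29); (12|29)=-1, (9|29)=+1; sign (−1)^0·-1^0·+1^3 = +1.
(a,b)_3: α=3, u≡2; β=2, v≡1 (mod 3); (2|3)=-1, (1|3)=+1; sign (−1)^0·-1^2·+1^3 = +1.
(a,b)_2: α=-6, β=4; u≡7, v≡5 (mod 8); ε(u)ε(v)=1·0, αω(v)=-6·1, βω(u)=4·0; sum ≡ 0  ⇒  +1.
(a,b)_11: α=0, u≡5; β=2, v≡8 (mod 11); (5|11)=+1, (8|11)=-1; sign (−1)^0·+1^2·-1^0 = +1.
(a,b)_5: α=7, u≡2; β=2, v≡3 (mod 5); (2|5)=-1, (3|5)=-1; sign (−1)^0·-1^2·-1^7 = -1.
(a,b)_13: α=1, u≡1; β=1, v≡12 (mod 13); (1|13)=+1, (12|13)=+1; sign (−1)^0·+1^1·+1^1 = +1.
Ram(-39585, 13) = {5, 7}; no ℚ_5-point on the conic.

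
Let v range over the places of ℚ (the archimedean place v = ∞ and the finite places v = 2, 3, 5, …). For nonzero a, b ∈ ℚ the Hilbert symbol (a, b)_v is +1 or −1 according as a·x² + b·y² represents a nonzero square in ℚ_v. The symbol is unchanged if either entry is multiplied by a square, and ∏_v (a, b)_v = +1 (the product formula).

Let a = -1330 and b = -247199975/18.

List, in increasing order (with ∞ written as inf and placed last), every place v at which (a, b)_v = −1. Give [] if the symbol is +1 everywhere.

[5, 7, 19, inf]

(a, b) ≡ (-1330, -163438) mod (ℚ^×)²; places V = {2, 3, 5, 7, 11, 17, 19, 23, ∞}.
(a,b)_2: α=1, β=-1; u≡7, v≡1 (mod 8); ε(u)ε(v)=1·0, αω(v)=1·0, βω(u)=-1·0; sum ≡ 0  ⇒  +1.
(a,b)_5: α=1, u≡4; β=2, v≡2 (mod 5); (4|5)=+1, (2|5)=-1; sign (−1)^0·+1^2·-1^1 = -1.
(a,b)_17: α=0, u≡13; β=1, v≡13 (mod 17); (13|17)=+1, (13|17)=+1; sign (−1)^0·+1^1·+1^0 = +1.
(a,b)_3: α=0, u≡2; β=-2, v≡2 (mod 3); (2|3)=-1, (2|3)=-1; sign (−1)^0·-1^-2·-1^0 = +1.
(a,b)_∞: sgn(-1330)=−, sgn(-163438)=−, so -1.
(a,b)_11: α=0, u≡1; β=3, v≡3 (mod 11); (1|11)=+1, (3|11)=+1; sign (−1)^0·+1^3·+1^0 = +1.
(a,b)_7: α=1, u≡6; β=0, v≡5 (mod 7); (6|7)=-1, (5|7)=-1; sign (−1)^0·-1^0·-1^1 = -1.
(a,b)_23: α=0, u≡4; β=1, v≡8 (mod 23); (4|23)=+1, (8|23)=+1; sign (−1)^0·+1^1·+1^0 = +1.
(a,b)_19: α=1, u≡6; β=1, v≡9 (mod 19); (6|19)=+1, (9|19)=+1; sign (−1)^1·+1^1·+1^1 = -1.
(-1330, -163438 / ℚ) ramifies at {5, 7, 19, ∞}: a division algebra.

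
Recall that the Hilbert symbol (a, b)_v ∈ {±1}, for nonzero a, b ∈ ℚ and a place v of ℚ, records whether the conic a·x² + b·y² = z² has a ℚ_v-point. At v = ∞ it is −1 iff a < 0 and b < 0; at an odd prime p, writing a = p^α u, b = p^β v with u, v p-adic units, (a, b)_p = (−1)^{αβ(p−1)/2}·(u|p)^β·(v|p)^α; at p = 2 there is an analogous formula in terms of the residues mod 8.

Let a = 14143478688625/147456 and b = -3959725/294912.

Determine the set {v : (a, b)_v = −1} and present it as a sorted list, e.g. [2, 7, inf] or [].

[5, 7, 13, 17]

Mod squares: a ≡ 1105, b ≡ -2618. Check v ∈ {∞, 2, 3, 5, 7, 11, 13, 17}.
v=17: a=17^3·(≡11), b=17^1·(≡2) mod 17; (11|17)=-1, (2|17)=+1; (−1)^{3·1·8}·(-1)^1·(+1)^3 = -1.
v=3: a=3^-2·(≡1), b=3^-2·(≡1) mod 3; (1|3)=+1, (1|3)=+1; (−1)^{-2·-2·1}·(+1)^-2·(+1)^-2 = +1.
v=13: a=13^1·(≡6), b=13^0·(≡7) mod 13; (6|13)=-1, (7|13)=-1; (−1)^{1·0·6}·(-1)^0·(-1)^1 = -1.
v=∞: 1105 > 0 and -2618 < 0  ⇒  (a,b)_∞ = +1.
v=5: a=5^3·(≡4), b=5^2·(≡3) mod 5; (4|5)=+1, (3|5)=-1; (−1)^{3·2·2}·(+1)^2·(-1)^3 = -1.
v=2: v_2(a)=-14, v_2(b)=-15; units ≡ 1, 3 (mod 8); ε·ε+αω+βω = 0·1+-14·1+-15·0 ≡ 0  ⇒  (a,b)_2 = +1.
v=11: a=11^6·(≡1), b=11^3·(≡3) mod 11; (1|11)=+1, (3|11)=+1; (−1)^{6·3·5}·(+1)^3·(+1)^6 = +1.
v=7: a=7^0·(≡6), b=7^1·(≡1) mod 7; (6|7)=-1, (1|7)=+1; (−1)^{0·1·3}·(-1)^1·(+1)^0 = -1.
|Ram(1105, -2618)| = 4, even; anisotropic at {5, 7, 13, 17}.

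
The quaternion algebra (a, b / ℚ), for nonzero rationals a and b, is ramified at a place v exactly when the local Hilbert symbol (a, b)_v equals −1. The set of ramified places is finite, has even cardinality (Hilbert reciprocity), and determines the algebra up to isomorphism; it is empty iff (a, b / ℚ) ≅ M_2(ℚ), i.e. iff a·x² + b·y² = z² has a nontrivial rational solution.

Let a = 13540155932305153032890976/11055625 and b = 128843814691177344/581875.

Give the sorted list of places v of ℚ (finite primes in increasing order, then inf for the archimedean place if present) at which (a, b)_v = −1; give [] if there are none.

[47, 53]

Mod squares: a ≡ 59126, b ≡ 404111114. Check v ∈ {∞, 2, 3, 5, 7, 11, 17, 19, 23, 29, 37, 47, 53}.
v=11: a=11^2·(≡4), b=11^1·(≡9) mod 11; (4|11)=+1, (9|11)=+1; (−1)^{2·1·5}·(+1)^1·(+1)^2 = +1.
v=17: a=17^1·(≡3), b=17^1·(≡11) mod 17; (3|17)=-1, (11|17)=-1; (−1)^{1·1·8}·(-1)^1·(-1)^1 = +1.
v=23: a=23^4·(≡18), b=23^2·(≡17) mod 23; (18|23)=+1, (17|23)=-1; (−1)^{4·2·11}·(+1)^2·(-1)^4 = +1.
v=2: v_2(a)=5, v_2(b)=7; units ≡ 3, 5 (mod 8); ε·ε+αω+βω = 1·0+5·1+7·1 ≡ 0  ⇒  (a,b)_2 = +1.
v=53: a=53^2·(≡22), b=53^1·(≡49) mod 53; (22|53)=-1, (49|53)=+1; (−1)^{2·1·26}·(-1)^1·(+1)^2 = -1.
v=37: a=37^1·(≡10), b=37^1·(≡10) mod 37; (10|37)=+1, (10|37)=+1; (−1)^{1·1·18}·(+1)^1·(+1)^1 = +1.
v=5: a=5^-4·(≡4), b=5^-4·(≡4) mod 5; (4|5)=+1, (4|5)=+1; (−1)^{-4·-4·2}·(+1)^-4·(+1)^-4 = +1.
v=∞: 59126 > 0 and 404111114 > 0  ⇒  (a,b)_∞ = +1.
v=7: a=7^-2·(≡2), b=7^-2·(≡1) mod 7; (2|7)=+1, (1|7)=+1; (−1)^{-2·-2·3}·(+1)^-2·(+1)^-2 = +1.
v=3: a=3^4·(≡2), b=3^4·(≡2) mod 3; (2|3)=-1, (2|3)=-1; (−1)^{4·4·1}·(-1)^4·(-1)^4 = +1.
v=29: a=29^2·(≡28), b=29^1·(≡11) mod 29; (28|29)=+1, (11|29)=-1; (−1)^{2·1·14}·(+1)^1·(-1)^2 = +1.
v=47: a=47^3·(≡3), b=47^2·(≡13) mod 47; (3|47)=+1, (13|47)=-1; (−1)^{3·2·23}·(+1)^2·(-1)^3 = -1.
v=19: a=19^-2·(≡16), b=19^-1·(≡9) mod 19; (16|19)=+1, (9|19)=+1; (−1)^{-2·-1·9}·(+1)^-1·(+1)^-2 = +1.
(59126, 404111114 / ℚ) ramifies at {47, 53}: a division algebra.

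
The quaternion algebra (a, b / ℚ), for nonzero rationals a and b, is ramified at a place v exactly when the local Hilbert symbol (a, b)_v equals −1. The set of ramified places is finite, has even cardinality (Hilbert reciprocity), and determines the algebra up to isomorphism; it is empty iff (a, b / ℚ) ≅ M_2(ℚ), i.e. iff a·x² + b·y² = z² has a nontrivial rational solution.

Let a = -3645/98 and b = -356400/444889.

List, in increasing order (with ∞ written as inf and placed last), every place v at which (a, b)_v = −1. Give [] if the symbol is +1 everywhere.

(a, b) ≡ (-10, -11) mod (ℚ^×)²; places V = {2, 3, 5, 7, 11, 23, 29, ∞}.
(a,b)_23: α=0, u≡2; β=-2, v≡13 (mod 23); (2|23)=+1, (13|23)=+1; sign (−1)^0·+1^-2·+1^0 = +1.
(a,b)_5: α=1, u≡2; β=2, v≡1 (mod 5); (2|5)=-1, (1|5)=+1; sign (−1)^0·-1^2·+1^1 = +1.
(a,b)_∞: sgn(-10)=−, sgn(-11)=−, so -1.
(a,b)_29: α=0, u≡14; β=-2, v≡18 (mod 29); (14|29)=-1, (18|29)=-1; sign (−1)^0·-1^-2·-1^0 = +1.
(a,b)_7: α=-2, u≡1; β=0, v≡3 (mod 7); (1|7)=+1, (3|7)=-1; sign (−1)^0·+1^0·-1^-2 = +1.
(a,b)_3: α=6, u≡2; β=4, v≡1 (mod 3); (2|3)=-1, (1|3)=+1; sign (−1)^0·-1^4·+1^6 = +1.
(a,b)_11: α=0, u≡4; β=1, v≡10 (mod 11); (4|11)=+1, (10|11)=-1; sign (−1)^0·+1^1·-1^0 = +1.
(a,b)_2: α=-1, β=4; u≡3, v≡5 (mod 8); ε(u)ε(v)=1·0, αω(v)=-1·1, βω(u)=4·1; sum ≡ 1  ⇒  -1.
|Ram(-10, -11)| = 2, even; anisotropic at {2, ∞}.

[2, inf]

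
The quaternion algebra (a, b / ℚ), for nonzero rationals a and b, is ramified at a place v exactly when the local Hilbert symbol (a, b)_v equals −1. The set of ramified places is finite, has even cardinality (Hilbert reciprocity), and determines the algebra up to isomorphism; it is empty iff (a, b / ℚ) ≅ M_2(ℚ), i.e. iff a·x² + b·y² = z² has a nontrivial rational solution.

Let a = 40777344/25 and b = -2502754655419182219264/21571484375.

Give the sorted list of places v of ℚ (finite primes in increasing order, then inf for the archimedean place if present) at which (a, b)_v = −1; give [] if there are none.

[19, 37]

Mod squares: a ≡ 874, b ≡ -37837162. Check v ∈ {∞, 2, 3, 5, 7, 11, 19, 23, 37, 43, 47}.
v=2: v_2(a)=7, v_2(b)=17; units ≡ 5, 3 (mod 8); ε·ε+αω+βω = 0·1+7·1+17·1 ≡ 0  ⇒  (a,b)_2 = +1.
v=5: a=5^-2·(≡4), b=5^-8·(≡2) mod 5; (4|5)=+1, (2|5)=-1; (−1)^{-2·-8·2}·(+1)^-8·(-1)^-2 = +1.
v=∞: 874 > 0 and -37837162 < 0  ⇒  (a,b)_∞ = +1.
v=47: a=47^0·(≡2), b=47^1·(≡37) mod 47; (2|47)=+1, (37|47)=+1; (−1)^{0·1·23}·(+1)^1·(+1)^0 = +1.
v=37: a=37^0·(≡5), b=37^1·(≡23) mod 37; (5|37)=-1, (23|37)=-1; (−1)^{0·1·18}·(-1)^1·(-1)^0 = -1.
v=43: a=43^0·(≡4), b=43^1·(≡33) mod 43; (4|43)=+1, (33|43)=-1; (−1)^{0·1·21}·(+1)^1·(-1)^0 = +1.
v=11: a=11^0·(≡1), b=11^3·(≡6) mod 11; (1|11)=+1, (6|11)=-1; (−1)^{0·3·5}·(+1)^3·(-1)^0 = +1.
v=7: a=7^0·(≡5), b=7^-4·(≡1) mod 7; (5|7)=-1, (1|7)=+1; (−1)^{0·-4·3}·(-1)^-4·(+1)^0 = +1.
v=3: a=3^6·(≡1), b=3^12·(≡2) mod 3; (1|3)=+1, (2|3)=-1; (−1)^{6·12·1}·(+1)^12·(-1)^6 = +1.
v=23: a=23^1·(≡21), b=23^-1·(≡3) mod 23; (21|23)=-1, (3|23)=+1; (−1)^{1·-1·11}·(-1)^-1·(+1)^1 = +1.
v=19: a=19^1·(≡2), b=19^2·(≡14) mod 19; (2|19)=-1, (14|19)=-1; (−1)^{1·2·9}·(-1)^2·(-1)^1 = -1.
(874, -37837162 / ℚ) ramifies at {19, 37}: a division algebra.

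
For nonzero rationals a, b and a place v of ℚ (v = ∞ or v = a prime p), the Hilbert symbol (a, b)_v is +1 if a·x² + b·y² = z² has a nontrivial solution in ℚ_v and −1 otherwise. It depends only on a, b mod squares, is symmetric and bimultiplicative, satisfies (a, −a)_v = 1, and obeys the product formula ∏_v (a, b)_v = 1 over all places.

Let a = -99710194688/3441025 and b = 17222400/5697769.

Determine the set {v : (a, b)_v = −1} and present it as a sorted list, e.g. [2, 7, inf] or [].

[2, 41]

(a, b) ≡ (-576173, 299) mod (ℚ^×)²; places V = {2, 3, 5, 7, 11, 13, 23, 31, 41, 47, 53, ∞}.
(a,b)_5: α=-2, u≡2; β=2, v≡4 (mod 5); (2|5)=-1, (4|5)=+1; sign (−1)^0·-1^2·+1^-2 = +1.
(a,b)_3: α=0, u≡1; β=2, v≡2 (mod 3); (1|3)=+1, (2|3)=-1; sign (−1)^0·+1^2·-1^0 = +1.
(a,b)_13: α=3, u≡4; β=1, v≡4 (mod 13); (4|13)=+1, (4|13)=+1; sign (−1)^0·+1^1·+1^3 = +1.
(a,b)_23: α=1, u≡17; β=1, v≡6 (mod 23); (17|23)=-1, (6|23)=+1; sign (−1)^1·-1^1·+1^1 = +1.
(a,b)_11: α=0, u≡10; β=-2, v≡7 (mod 11); (10|11)=-1, (7|11)=-1; sign (−1)^0·-1^-2·-1^0 = +1.
(a,b)_7: α=-2, u≡1; β=-2, v≡5 (mod 7); (1|7)=+1, (5|7)=-1; sign (−1)^0·+1^-2·-1^-2 = +1.
(a,b)_41: α=1, u≡20; β=0, v≡19 (mod 41); (20|41)=+1, (19|41)=-1; sign (−1)^0·+1^0·-1^1 = -1.
(a,b)_31: α=0, u≡6; β=-2, v≡5 (mod 31); (6|31)=-1, (5|31)=+1; sign (−1)^0·-1^-2·+1^0 = +1.
(a,b)_47: α=1, u≡28; β=0, v≡16 (mod 47); (28|47)=+1, (16|47)=+1; sign (−1)^0·+1^0·+1^1 = +1.
(a,b)_∞: sgn(-576173)=−, sgn(299)=+, so +1.
(a,b)_53: α=-2, u≡17; β=0, v≡39 (mod 53); (17|53)=+1, (39|53)=-1; sign (−1)^0·+1^0·-1^-2 = +1.
(a,b)_2: α=10, β=8; u≡3, v≡3 (mod 8); ε(u)ε(v)=1·1, αω(v)=10·1, βω(u)=8·1; sum ≡ 1  ⇒  -1.
|Ram(-576173, 299)| = 2, even; anisotropic at {2, 41}.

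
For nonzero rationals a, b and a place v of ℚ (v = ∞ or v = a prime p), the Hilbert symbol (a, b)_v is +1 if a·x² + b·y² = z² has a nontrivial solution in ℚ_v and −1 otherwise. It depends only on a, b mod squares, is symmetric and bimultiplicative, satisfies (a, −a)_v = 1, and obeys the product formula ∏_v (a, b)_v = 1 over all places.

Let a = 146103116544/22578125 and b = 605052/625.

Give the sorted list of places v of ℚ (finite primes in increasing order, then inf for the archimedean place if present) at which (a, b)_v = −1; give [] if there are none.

[2, 5, 7, 11]

Mod squares: a ≡ 55, b ≡ 7. Check v ∈ {∞, 2, 3, 5, 7, 11, 17}.
v=3: a=3^2·(≡1), b=3^2·(≡1) mod 3; (1|3)=+1, (1|3)=+1; (−1)^{2·2·1}·(+1)^2·(+1)^2 = +1.
v=17: a=17^-2·(≡2), b=17^0·(≡3) mod 17; (2|17)=+1, (3|17)=-1; (−1)^{-2·0·8}·(+1)^0·(-1)^-2 = +1.
v=2: v_2(a)=8, v_2(b)=2; units ≡ 7, 7 (mod 8); ε·ε+αω+βω = 1·1+8·0+2·0 ≡ 1  ⇒  (a,b)_2 = -1.
v=∞: 55 > 0 and 7 > 0  ⇒  (a,b)_∞ = +1.
v=11: a=11^1·(≡5), b=11^0·(≡7) mod 11; (5|11)=+1, (7|11)=-1; (−1)^{1·0·5}·(+1)^0·(-1)^1 = -1.
v=5: a=5^-7·(≡1), b=5^-4·(≡2) mod 5; (1|5)=+1, (2|5)=-1; (−1)^{-7·-4·2}·(+1)^-4·(-1)^-7 = -1.
v=7: a=7^8·(≡6), b=7^5·(≡4) mod 7; (6|7)=-1, (4|7)=+1; (−1)^{8·5·3}·(-1)^5·(+1)^8 = -1.
Ram(55, 7) = {2, 5, 7, 11}; no ℚ_2-point on the conic.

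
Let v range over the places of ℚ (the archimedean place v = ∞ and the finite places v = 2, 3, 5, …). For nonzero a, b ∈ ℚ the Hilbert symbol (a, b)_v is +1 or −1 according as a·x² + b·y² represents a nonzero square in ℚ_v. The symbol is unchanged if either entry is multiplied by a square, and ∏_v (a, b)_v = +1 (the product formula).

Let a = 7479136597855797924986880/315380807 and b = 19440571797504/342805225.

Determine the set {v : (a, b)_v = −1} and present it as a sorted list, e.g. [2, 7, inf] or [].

[2, 29, 37, 41]

(a, b) ≡ (246790, 25789) mod (ℚ^×)²; places V = {2, 3, 5, 7, 11, 13, 17, 23, 29, 31, 37, 41, 43, ∞}.
(a,b)_29: α=1, u≡13; β=0, v≡26 (mod 29); (13|29)=+1, (26|29)=-1; sign (−1)^0·+1^0·-1^1 = -1.
(a,b)_37: α=3, u≡12; β=1, v≡29 (mod 37); (12|37)=+1, (29|37)=-1; sign (−1)^0·+1^1·-1^3 = -1.
(a,b)_3: α=2, u≡1; β=2, v≡1 (mod 3); (1|3)=+1, (1|3)=+1; sign (−1)^0·+1^2·+1^2 = +1.
(a,b)_5: α=1, u≡3; β=-2, v≡1 (mod 5); (3|5)=-1, (1|5)=+1; sign (−1)^0·-1^-2·+1^1 = +1.
(a,b)_31: α=2, u≡24; β=0, v≡5 (mod 31); (24|31)=-1, (5|31)=+1; sign (−1)^0·-1^0·+1^2 = +1.
(a,b)_11: α=0, u≡4; β=2, v≡4 (mod 11); (4|11)=+1, (4|11)=+1; sign (−1)^0·+1^2·+1^0 = +1.
(a,b)_7: α=-2, u≡5; β=-2, v≡4 (mod 7); (5|7)=-1, (4|7)=+1; sign (−1)^0·-1^-2·+1^-2 = +1.
(a,b)_13: α=0, u≡8; β=2, v≡1 (mod 13); (8|13)=-1, (1|13)=+1; sign (−1)^0·-1^2·+1^0 = +1.
(a,b)_43: α=2, u≡25; β=0, v≡34 (mod 43); (25|43)=+1, (34|43)=-1; sign (−1)^0·+1^0·-1^2 = +1.
(a,b)_2: α=17, β=12; u≡3, v≡5 (mod 8); ε(u)ε(v)=1·0, αω(v)=17·1, βω(u)=12·1; sum ≡ 1  ⇒  -1.
(a,b)_17: α=2, u≡1; β=1, v≡1 (mod 17); (1|17)=+1, (1|17)=+1; sign (−1)^0·+1^1·+1^2 = +1.
(a,b)_∞: sgn(246790)=+, sgn(25789)=+, so +1.
(a,b)_41: α=2, u≡17; β=1, v≡19 (mod 41); (17|41)=-1, (19|41)=-1; sign (−1)^0·-1^1·-1^2 = -1.
(a,b)_23: α=-5, u≡3; β=-4, v≡13 (mod 23); (3|23)=+1, (13|23)=+1; sign (−1)^0·+1^-4·+1^-5 = +1.
Ram(246790, 25789) = {2, 29, 37, 41}; no ℚ_2-point on the conic.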